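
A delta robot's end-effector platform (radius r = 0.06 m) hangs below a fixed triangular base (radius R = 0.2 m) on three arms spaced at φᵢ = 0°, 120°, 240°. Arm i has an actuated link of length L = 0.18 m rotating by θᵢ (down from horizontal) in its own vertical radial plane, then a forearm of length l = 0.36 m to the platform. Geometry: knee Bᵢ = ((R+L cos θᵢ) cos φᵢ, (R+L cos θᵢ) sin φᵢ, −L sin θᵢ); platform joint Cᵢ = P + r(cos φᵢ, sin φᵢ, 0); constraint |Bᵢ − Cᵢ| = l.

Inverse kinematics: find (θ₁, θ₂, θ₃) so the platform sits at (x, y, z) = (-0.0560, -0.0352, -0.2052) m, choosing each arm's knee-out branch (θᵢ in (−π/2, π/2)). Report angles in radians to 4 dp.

θ₁ = 0.6108, θ₂ = 0.2619, θ₃ = -0.2622

arm 1 (φ=0.0°): x'=-0.0560, y'=-0.0352
  A=0.1960, B=-0.2052, C=(l²−L²−A²−y'²−z²)/(2L)=0.0429
  θ1 = atan2(B,A) + arccos(C/0.2838) = 0.6108
arm 2 (φ=120.0°): x'=-0.0025, y'=0.0661
  A cos θ + B sin θ = C:  0.1425·cos θ + -0.2052·sin θ = 0.0845
  θ2 = atan2(B,A) + arccos(C/0.2498) = 0.2619
rotate P by −φ3: (0.0585, -0.0309, -0.2052)
  e−x'=0.0815;  (l²−L²−(e−x')²−y'²−z²)/2L = 0.1319
  θ3 = atan2(B,A) + arccos(C/0.2208) = -0.2622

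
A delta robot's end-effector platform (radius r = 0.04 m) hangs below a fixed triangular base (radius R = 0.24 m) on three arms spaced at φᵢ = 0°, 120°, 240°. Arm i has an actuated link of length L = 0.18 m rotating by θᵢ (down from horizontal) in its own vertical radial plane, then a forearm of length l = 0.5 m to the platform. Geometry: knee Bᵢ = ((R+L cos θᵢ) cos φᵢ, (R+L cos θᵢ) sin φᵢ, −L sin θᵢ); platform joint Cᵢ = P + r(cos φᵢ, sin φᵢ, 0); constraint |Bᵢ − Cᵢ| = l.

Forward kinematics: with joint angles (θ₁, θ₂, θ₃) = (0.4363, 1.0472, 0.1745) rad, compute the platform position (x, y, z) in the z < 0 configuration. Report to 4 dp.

(0.0343, -0.1258, -0.4311)

φ1=0.0°: virtual centre (0.3631, 0.0000, -0.0761), radius l
centre 2 = (0.2900·cos120.0°, 0.2900·sin120.0°, -0.1559) = (-0.1450, 0.2511, -0.1559)
centre 3 = (0.3773·cos240.0°, 0.3773·sin240.0°, -0.0313) = (-0.1886, -0.3267, -0.0313)
subtract pairs → two planes through P
[-1.0163 0.5023 -0.1596]·P = -0.0293;  [-1.1035 -0.6534 0.0896]·P = 0.0057
Cramer: x(z) = 0.0134-0.0487z;  y(z) = -0.0312+0.2194z
into |P−centre ₁|² = l²: 1.0505z² + 0.1725z + -0.1209 = 0;  Δ = 0.5377;  z = -0.4311 or 0.2669 → z<0 root = -0.4311
x = 0.0343, y = -0.1258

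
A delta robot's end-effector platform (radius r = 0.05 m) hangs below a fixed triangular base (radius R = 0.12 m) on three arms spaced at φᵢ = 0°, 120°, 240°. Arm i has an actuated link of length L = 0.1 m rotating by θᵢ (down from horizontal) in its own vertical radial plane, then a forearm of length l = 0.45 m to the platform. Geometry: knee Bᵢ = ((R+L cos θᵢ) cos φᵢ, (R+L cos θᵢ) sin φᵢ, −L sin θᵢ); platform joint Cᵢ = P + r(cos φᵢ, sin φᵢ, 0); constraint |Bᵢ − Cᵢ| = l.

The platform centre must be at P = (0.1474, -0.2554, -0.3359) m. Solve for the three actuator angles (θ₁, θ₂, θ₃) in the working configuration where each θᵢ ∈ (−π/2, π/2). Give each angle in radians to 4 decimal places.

θ₁ = -0.3494, θ₂ = 1.3960, θ₃ = -0.3498

rotate P by −φ1: (0.1474, -0.2554, -0.3359)
  A cos θ + B sin θ = C:  -0.0774·cos θ + -0.3359·sin θ = 0.0423
  γ=atan2(-0.3359,-0.0774)=-1.7973;  ψ=arccos(0.1226)=1.4479;  θ1=γ+ψ≈-0.3494
arm 2 (φ=120.0°): x'=-0.2949, y'=0.0000
  A cos θ + B sin θ = C:  0.3649·cos θ + -0.3359·sin θ = -0.2673
  θ2 = atan2(B,A) + arccos(C/0.4960) = 1.3960
rotate P by −φ3: (0.1475, 0.2554, -0.3359)
  A=-0.0775, B=-0.3359, C=(l²−L²−A²−y'²−z²)/(2L)=0.0423
  γ=atan2(-0.3359,-0.0775)=-1.7975;  ψ=arccos(0.1227)=1.4477;  θ3=γ+ψ≈-0.3498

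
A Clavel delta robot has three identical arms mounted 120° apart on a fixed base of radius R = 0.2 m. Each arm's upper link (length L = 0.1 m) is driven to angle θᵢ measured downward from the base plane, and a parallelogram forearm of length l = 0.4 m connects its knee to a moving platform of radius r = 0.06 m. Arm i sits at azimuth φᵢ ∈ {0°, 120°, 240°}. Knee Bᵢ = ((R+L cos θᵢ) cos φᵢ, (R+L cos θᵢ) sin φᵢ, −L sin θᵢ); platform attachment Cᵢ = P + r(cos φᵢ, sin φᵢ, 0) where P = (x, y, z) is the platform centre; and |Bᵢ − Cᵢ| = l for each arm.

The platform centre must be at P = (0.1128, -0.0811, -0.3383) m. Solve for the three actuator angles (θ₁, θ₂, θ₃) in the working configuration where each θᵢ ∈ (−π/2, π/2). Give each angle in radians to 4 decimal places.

θ₁ = -0.3488, θ₂ = 1.1347, θ₃ = 0.3497

φ1=0.0° → target in arm frame (0.1128, -0.0811)
  A cos θ + B sin θ = C:  0.0272·cos θ + -0.3383·sin θ = 0.1412
  √(A²+B²)=0.3394;  θ1 = -1.4906+1.1418 ≈ -0.3488
rotate P by −φ2: (-0.1266, -0.0571, -0.3383)
  e−x'=0.2666;  (l²−L²−(e−x')²−y'²−z²)/2L = -0.1940
  √(A²+B²)=0.4307;  θ2 = -0.9033+2.0381 ≈ 1.1347
φ3=240.0° → target in arm frame (0.0138, 0.1382)
  A=0.1262, B=-0.3383, C=(l²−L²−A²−y'²−z²)/(2L)=0.0026
  θ3 = atan2(B,A) + arccos(C/0.3611) = 0.3497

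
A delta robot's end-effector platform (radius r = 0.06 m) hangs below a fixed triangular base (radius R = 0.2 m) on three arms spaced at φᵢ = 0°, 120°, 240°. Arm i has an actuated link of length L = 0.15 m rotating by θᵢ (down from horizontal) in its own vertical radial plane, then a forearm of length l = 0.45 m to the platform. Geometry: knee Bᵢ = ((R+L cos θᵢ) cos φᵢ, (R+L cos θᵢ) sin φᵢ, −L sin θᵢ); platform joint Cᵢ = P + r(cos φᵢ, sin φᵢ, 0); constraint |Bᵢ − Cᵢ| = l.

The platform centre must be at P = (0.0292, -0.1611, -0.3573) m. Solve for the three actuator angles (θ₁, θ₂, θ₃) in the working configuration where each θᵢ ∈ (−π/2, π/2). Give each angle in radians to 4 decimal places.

rotate P by −φ1: (0.0292, -0.1611, -0.3573)
  e−x'=0.1108;  (l²−L²−(e−x')²−y'²−z²)/2L = 0.0470
  θ1 = atan2(B,A) + arccos(C/0.3741) = 0.1747
φ2=120.0° → target in arm frame (-0.1541, 0.0553)
  A cos θ + B sin θ = C:  0.2941·cos θ + -0.3573·sin θ = -0.1241
  γ=atan2(-0.3573,0.2941)=-0.8821;  ψ=arccos(-0.2681)=1.8422;  θ2=γ+ψ≈0.9601
rotate P by −φ3: (0.1249, 0.1058, -0.3573)
  A cos θ + B sin θ = C:  0.0151·cos θ + -0.3573·sin θ = 0.1364
  √(A²+B²)=0.3576;  θ3 = -1.5286+1.1796 ≈ -0.3490

θ₁ = 0.1747, θ₂ = 0.9601, θ₃ = -0.3490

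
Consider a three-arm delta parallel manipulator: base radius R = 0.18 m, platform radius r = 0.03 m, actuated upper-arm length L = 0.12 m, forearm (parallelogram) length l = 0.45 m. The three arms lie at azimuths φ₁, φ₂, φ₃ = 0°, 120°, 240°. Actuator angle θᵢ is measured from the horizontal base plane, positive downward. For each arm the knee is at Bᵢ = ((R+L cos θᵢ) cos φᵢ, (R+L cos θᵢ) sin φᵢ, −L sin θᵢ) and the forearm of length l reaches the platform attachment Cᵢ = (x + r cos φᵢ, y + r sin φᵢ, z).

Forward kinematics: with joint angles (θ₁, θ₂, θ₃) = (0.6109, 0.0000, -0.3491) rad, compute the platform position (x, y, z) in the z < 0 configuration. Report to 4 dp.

arm 1 at φ=0.0°: e+L cos θ1 = 0.2483;  S1 = (0.2483, 0.0000, -0.0688)
S2 = (0.2700·cos120.0°, 0.2700·sin120.0°, 0.0000) = (-0.1350, 0.2338, 0.0000)
S3 = (0.2628·cos240.0°, 0.2628·sin240.0°, 0.0410) = (-0.1314, -0.2276, 0.0410)
subtract pairs → two planes through P
[-0.7666 0.4677 0.1377]·P = 0.0065;  [-0.7594 -0.4551 0.2198]·P = 0.0043
det = 0.7040;  x = -0.0071+0.2350z,  y = 0.0023+0.0908z
sphere 1 gives Az²+Bz+C=0 with A=1.0635, B=0.0181, C=-0.1325;  B²−4AC=0.5641;  roots -0.3616, 0.3446;  negative root z = -0.3616
x = -0.0921, y = -0.0305

(-0.0921, -0.0305, -0.3616)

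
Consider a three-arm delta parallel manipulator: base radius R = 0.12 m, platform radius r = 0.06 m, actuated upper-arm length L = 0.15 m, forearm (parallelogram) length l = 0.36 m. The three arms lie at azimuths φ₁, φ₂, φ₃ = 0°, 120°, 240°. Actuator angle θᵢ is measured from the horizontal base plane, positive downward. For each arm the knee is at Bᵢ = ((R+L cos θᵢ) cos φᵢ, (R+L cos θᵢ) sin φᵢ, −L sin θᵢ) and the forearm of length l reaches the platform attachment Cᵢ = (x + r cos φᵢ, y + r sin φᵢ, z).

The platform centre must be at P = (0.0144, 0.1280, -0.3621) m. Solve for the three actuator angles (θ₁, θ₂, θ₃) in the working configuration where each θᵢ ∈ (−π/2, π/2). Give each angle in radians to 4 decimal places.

arm 1 (φ=0.0°): x'=0.0144, y'=0.1280
  e−x'=0.0456;  (l²−L²−(e−x')²−y'²−z²)/2L = -0.1416
  γ=atan2(-0.3621,0.0456)=-1.4455;  ψ=arccos(-0.3880)=1.9692;  θ1=γ+ψ≈0.5237
rotate P by −φ2: (0.1037, -0.0765, -0.3621)
  A=-0.0437, B=-0.3621, C=(l²−L²−A²−y'²−z²)/(2L)=-0.1059
  γ=atan2(-0.3621,-0.0437)=-1.6908;  ψ=arccos(-0.2904)=1.8654;  θ2=γ+ψ≈0.1746
rotate P by −φ3: (-0.1181, -0.0515, -0.3621)
  A=0.1781, B=-0.3621, C=(l²−L²−A²−y'²−z²)/(2L)=-0.1946
  γ=atan2(-0.3621,0.1781)=-1.1138;  ψ=arccos(-0.4822)=2.0740;  θ3=γ+ψ≈0.9602

θ₁ = 0.5237, θ₂ = 0.1746, θ₃ = 0.9602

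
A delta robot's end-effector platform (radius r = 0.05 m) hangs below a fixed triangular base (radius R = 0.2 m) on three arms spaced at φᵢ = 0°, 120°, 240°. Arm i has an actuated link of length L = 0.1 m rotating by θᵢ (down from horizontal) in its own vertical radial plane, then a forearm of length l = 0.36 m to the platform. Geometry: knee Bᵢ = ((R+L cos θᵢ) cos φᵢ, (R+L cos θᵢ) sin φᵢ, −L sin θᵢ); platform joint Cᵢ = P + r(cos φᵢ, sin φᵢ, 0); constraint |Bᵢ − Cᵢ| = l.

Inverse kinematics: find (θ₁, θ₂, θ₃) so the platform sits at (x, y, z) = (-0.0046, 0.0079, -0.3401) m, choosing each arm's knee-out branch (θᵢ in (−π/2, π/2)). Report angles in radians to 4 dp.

arm 1 (φ=0.0°): x'=-0.0046, y'=0.0079
  A cos θ + B sin θ = C:  0.1546·cos θ + -0.3401·sin θ = -0.1002
  √(A²+B²)=0.3736;  θ1 = -1.1441+1.8422 ≈ 0.6981
arm 2 (φ=120.0°): x'=0.0091, y'=0.0000
  A=0.1409, B=-0.3401, C=(l²−L²−A²−y'²−z²)/(2L)=-0.0795
  √(A²+B²)=0.3681;  θ2 = -1.1781+1.7886 ≈ 0.6105
rotate P by −φ3: (-0.0045, -0.0079, -0.3401)
  e−x'=0.1545;  (l²−L²−(e−x')²−y'²−z²)/2L = -0.1001
  γ=atan2(-0.3401,0.1545)=-1.1443;  ψ=arccos(-0.2679)=1.8420;  θ3=γ+ψ≈0.6977

θ₁ = 0.6981, θ₂ = 0.6105, θ₃ = 0.6977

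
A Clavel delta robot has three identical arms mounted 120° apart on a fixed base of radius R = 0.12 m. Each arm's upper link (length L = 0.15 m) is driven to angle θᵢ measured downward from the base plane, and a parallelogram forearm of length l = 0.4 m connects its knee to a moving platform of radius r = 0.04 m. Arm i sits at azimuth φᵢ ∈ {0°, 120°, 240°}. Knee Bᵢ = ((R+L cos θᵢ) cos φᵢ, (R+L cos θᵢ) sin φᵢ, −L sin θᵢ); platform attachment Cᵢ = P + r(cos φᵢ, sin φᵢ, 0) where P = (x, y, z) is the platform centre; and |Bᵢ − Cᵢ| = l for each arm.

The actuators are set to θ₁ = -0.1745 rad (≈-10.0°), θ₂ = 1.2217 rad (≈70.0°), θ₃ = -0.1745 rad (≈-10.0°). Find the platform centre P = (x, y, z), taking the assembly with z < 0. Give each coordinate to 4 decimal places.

arm 1 at φ=0.0°: (R−r)+L cos θ1 = 0.2277;  centre 1 = (0.2277, 0.0000, 0.0260)
φ2=120.0°: virtual centre (-0.0657, 0.1137, -0.1410), radius l
centre 3 = (0.2277·cos240.0°, 0.2277·sin240.0°, 0.0260) = (-0.1139, -0.1972, 0.0260)
|centre ₂|²−|centre ₁|² = -0.0154;  |centre ₃|²−|centre ₁|² = 0.0000
linear system: -0.5868x+0.2274y = -0.0154−-0.3340z; -0.6832x+-0.3944y = 0.0000−0.0000z
Cramer: x(z) = 0.0157-0.3406z;  y(z) = -0.0272+0.5899z
sphere 1 gives Az²+Bz+C=0 with A=1.4640, B=0.0602, C=-0.1136;  B²−4AC=0.6691;  roots -0.2999, 0.2588;  negative root z = -0.2999
x = 0.1179, y = -0.2042

(0.1179, -0.2042, -0.2999)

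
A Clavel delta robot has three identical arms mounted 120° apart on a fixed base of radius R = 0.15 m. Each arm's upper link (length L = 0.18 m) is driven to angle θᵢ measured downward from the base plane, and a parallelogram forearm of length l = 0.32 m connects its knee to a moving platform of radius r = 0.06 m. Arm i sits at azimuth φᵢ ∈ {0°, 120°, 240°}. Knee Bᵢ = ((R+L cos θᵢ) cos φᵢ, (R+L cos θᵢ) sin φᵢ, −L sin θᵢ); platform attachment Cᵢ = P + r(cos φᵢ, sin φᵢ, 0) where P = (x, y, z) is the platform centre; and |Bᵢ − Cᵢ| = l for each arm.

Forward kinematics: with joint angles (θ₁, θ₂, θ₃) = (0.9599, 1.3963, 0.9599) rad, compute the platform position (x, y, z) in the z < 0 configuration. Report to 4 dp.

arm 1 at φ=0.0°: (R−r)+L cos θ1 = 0.1932;  S1 = (0.1932, 0.0000, -0.1474)
arm 2 at φ=120.0°: (R−r)+L cos θ2 = 0.1213;  S2 = (-0.0606, 0.1050, -0.1773)
S3 = (0.1932·cos240.0°, 0.1932·sin240.0°, -0.1474) = (-0.0966, -0.1674, -0.1474)
eliminate P² terms by subtracting sphere 1 from 2 and 3
linear system: -0.5077x+0.2100y = -0.0130−-0.0596z; -0.5797x+-0.3347y = 0.0000−0.0000z
det = 0.2917;  x = 0.0149+-0.0684z,  y = -0.0258+0.1185z
sphere 1 gives Az²+Bz+C=0 with A=1.0187, B=0.3132, C=-0.0482;  B²−4AC=0.2944;  roots -0.4200, 0.1126;  negative root z = -0.4200
x = 0.0436, y = -0.0755

(0.0436, -0.0755, -0.4200)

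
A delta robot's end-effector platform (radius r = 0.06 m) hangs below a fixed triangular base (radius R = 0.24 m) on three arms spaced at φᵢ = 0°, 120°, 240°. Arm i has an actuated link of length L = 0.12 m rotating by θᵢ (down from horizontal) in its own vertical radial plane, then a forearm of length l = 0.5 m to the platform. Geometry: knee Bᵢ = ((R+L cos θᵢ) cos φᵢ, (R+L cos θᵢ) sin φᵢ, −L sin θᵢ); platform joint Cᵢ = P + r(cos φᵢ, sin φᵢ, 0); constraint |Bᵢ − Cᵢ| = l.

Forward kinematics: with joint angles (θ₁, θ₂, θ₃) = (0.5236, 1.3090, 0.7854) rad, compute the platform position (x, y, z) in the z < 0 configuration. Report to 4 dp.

φ1=0.0°: virtual centre (0.2839, 0.0000, -0.0600), radius l
φ2=120.0°: virtual centre (-0.1055, 0.1828, -0.1159), radius l
φ3=240.0°: virtual centre (-0.1324, -0.2294, -0.0849), radius l
subtract pairs → two planes through P
linear system: -0.7789x+0.3656y = -0.0262−-0.1118z; -0.8327x+-0.4587y = -0.0069−-0.0497z
det = 0.6617;  x = 0.0220+-0.1050z,  y = -0.0249+0.0822z
quadratic in z: (1.0178)z²+(0.1709)z+(-0.1772)=0, √Δ=0.8663 → z ∈ {-0.5095, 0.3416}; z = -0.5095 (taking z<0)
x = 0.0755, y = -0.0668

(0.0755, -0.0668, -0.5095)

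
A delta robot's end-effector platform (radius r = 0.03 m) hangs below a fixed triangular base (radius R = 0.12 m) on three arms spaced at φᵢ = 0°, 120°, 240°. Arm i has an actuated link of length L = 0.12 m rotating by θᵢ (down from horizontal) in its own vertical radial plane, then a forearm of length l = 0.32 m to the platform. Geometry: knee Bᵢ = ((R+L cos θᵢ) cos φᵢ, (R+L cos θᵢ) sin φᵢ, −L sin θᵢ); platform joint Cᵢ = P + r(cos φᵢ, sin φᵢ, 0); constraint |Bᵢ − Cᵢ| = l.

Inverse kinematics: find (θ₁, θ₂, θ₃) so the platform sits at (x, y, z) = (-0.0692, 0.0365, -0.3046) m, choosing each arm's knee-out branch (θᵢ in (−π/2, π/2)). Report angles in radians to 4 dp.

θ₁ = 0.8729, θ₂ = 0.1747, θ₃ = 0.5236

arm 1 (φ=0.0°): x'=-0.0692, y'=0.0365
  A=0.1592, B=-0.3046, C=(l²−L²−A²−y'²−z²)/(2L)=-0.1311
  γ=atan2(-0.3046,0.1592)=-1.0892;  ψ=arccos(-0.3814)=1.9621;  θ1=γ+ψ≈0.8729
rotate P by −φ2: (0.0662, 0.0417, -0.3046)
  A=0.0238, B=-0.3046, C=(l²−L²−A²−y'²−z²)/(2L)=-0.0295
  γ=atan2(-0.3046,0.0238)=-1.4929;  ψ=arccos(-0.0966)=1.6676;  θ2=γ+ψ≈0.1747
φ3=240.0° → target in arm frame (0.0030, -0.0782)
  A cos θ + B sin θ = C:  0.0870·cos θ + -0.3046·sin θ = -0.0769
  θ3 = atan2(B,A) + arccos(C/0.3168) = 0.5236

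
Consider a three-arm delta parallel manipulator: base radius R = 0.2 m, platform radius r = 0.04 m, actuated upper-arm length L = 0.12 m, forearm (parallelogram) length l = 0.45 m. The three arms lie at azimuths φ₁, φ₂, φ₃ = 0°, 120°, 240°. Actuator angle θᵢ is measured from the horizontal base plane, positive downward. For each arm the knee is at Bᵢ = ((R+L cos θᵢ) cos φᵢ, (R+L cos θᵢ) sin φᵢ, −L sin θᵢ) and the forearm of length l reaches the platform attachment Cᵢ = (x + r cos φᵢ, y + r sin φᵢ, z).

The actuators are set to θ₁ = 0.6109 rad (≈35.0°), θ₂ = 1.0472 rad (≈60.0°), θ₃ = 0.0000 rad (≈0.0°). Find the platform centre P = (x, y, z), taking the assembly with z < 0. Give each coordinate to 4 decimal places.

(-0.0065, -0.1206, -0.4121)

arm 1 at φ=0.0°: ρ1 = 0.2583;  S1 = (0.2583, 0.0000, -0.0688)
arm 2 at φ=120.0°: ρ2 = 0.2200;  S2 = (-0.1100, 0.1905, -0.1039)
arm 3 at φ=240.0°: ρ3 = 0.2800;  S3 = (-0.1400, -0.2425, 0.0000)
subtract pairs → two planes through P
linear system: -0.7366x+0.3811y = -0.0123−-0.0702z; -0.7966x+-0.4850y = 0.0069−0.1377z
Cramer: x(z) = 0.0050+0.0279z;  y(z) = -0.0225+0.2381z
sphere 1 gives Az²+Bz+C=0 with A=1.0575, B=0.1128, C=-0.1331;  B²−4AC=0.5757;  roots -0.4121, 0.3054;  negative root z = -0.4121
x = -0.0065, y = -0.1206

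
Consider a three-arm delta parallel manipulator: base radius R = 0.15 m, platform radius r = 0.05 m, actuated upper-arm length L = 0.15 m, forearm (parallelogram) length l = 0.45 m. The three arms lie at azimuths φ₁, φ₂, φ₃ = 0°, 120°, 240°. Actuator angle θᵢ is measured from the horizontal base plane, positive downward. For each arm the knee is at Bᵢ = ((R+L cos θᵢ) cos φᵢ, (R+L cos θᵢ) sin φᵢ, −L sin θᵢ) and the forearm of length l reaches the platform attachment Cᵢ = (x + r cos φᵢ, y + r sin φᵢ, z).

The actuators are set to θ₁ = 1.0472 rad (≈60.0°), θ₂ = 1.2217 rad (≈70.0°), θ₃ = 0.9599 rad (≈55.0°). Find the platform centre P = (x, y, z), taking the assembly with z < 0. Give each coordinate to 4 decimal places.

φ1=0.0°: virtual centre (0.1750, 0.0000, -0.1299), radius l
arm 2 at φ=120.0°: (R−r)+L cos θ2 = 0.1513;  S2 = (-0.0757, 0.1310, -0.1410)
S3 = (0.1860·cos240.0°, 0.1860·sin240.0°, -0.1229) = (-0.0930, -0.1611, -0.1229)
eliminate P² terms by subtracting sphere 1 from 2 and 3
plane₁₂: -0.5013x+0.2621y+-0.0221z = -0.0047
det = 0.3020;  x = 0.0031+-0.0114z,  y = -0.0121+0.0626z
sphere 1 gives Az²+Bz+C=0 with A=1.0040, B=0.2622, C=-0.1559;  B²−4AC=0.6950;  roots -0.5457, 0.2846;  negative root z = -0.5457
x = 0.0093, y = -0.0462

(0.0093, -0.0462, -0.5457)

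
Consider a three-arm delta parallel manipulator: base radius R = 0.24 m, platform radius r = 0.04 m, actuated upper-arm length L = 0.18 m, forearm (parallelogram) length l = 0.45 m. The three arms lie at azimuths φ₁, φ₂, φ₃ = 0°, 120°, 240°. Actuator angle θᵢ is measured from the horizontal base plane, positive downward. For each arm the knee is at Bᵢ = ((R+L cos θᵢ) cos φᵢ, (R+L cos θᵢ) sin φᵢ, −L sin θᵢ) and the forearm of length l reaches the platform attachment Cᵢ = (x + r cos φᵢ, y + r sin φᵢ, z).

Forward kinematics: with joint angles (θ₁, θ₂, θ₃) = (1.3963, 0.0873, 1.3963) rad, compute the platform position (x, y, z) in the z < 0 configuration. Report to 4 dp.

S1 = (0.2313·cos0.0°, 0.2313·sin0.0°, -0.1773) = (0.2313, 0.0000, -0.1773)
arm 2 at φ=120.0°: (R−r)+L cos θ2 = 0.3793;  S2 = (-0.1897, 0.3285, -0.0157)
arm 3 at φ=240.0°: (R−r)+L cos θ3 = 0.2313;  S3 = (-0.1156, -0.2003, -0.1773)
eliminate P² terms by subtracting sphere 1 from 2 and 3
plane₁₂: -0.8418x+0.6570y+0.3231z = 0.0592
det = 0.7930;  x = -0.0299+0.1632z,  y = 0.0518+-0.2827z
into |P−S₁|² = l²: 1.1066z² + 0.2400z + -0.1002 = 0;  Δ = 0.5010;  z = -0.4283 or 0.2114 → z<0 root = -0.4283
x = -0.0998, y = 0.1729

(-0.0998, 0.1729, -0.4283)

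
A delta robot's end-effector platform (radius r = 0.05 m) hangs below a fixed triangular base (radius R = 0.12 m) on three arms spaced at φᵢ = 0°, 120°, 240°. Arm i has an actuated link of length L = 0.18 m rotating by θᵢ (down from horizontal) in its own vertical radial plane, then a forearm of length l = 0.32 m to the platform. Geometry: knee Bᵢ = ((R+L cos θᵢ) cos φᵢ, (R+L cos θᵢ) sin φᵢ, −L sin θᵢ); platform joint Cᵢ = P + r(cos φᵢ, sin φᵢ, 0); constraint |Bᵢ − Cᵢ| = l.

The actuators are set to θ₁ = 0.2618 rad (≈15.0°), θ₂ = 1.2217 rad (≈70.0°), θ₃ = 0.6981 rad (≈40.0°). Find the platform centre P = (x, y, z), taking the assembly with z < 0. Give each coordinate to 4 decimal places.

(0.1204, -0.0932, -0.3267)

φ1=0.0°: virtual centre (0.2439, 0.0000, -0.0466), radius l
arm 2 at φ=120.0°: (R−r)+L cos θ2 = 0.1316;  S2 = (-0.0658, 0.1139, -0.1691)
S3 = (0.2079·cos240.0°, 0.2079·sin240.0°, -0.1157) = (-0.1039, -0.1800, -0.1157)
|S₂|²−|S₁|² = -0.0157;  |S₃|²−|S₁|² = -0.0050
linear system: -0.6193x+0.2279y = -0.0157−-0.2451z; -0.6956x+-0.3601y = -0.0050−-0.1382z
Cramer: x(z) = 0.0178-0.3139z;  y(z) = -0.0205+0.2225z
into |P−S₁|² = l²: 1.1481z² + 0.2259z + -0.0487 = 0;  Δ = 0.2748;  z = -0.3267 or 0.1299 → z<0 root = -0.3267
x = 0.1204, y = -0.0932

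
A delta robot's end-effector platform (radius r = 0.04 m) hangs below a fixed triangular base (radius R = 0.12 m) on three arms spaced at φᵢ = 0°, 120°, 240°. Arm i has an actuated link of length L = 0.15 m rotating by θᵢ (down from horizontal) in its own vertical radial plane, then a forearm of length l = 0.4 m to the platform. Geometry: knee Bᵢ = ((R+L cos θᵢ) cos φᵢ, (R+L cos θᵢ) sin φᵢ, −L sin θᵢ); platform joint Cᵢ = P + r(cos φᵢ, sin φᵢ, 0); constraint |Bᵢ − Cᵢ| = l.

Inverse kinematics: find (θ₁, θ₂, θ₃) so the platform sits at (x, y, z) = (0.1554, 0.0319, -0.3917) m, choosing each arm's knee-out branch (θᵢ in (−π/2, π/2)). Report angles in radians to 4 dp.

θ₁ = 0.0001, θ₂ = 0.7855, θ₃ = 0.9597

φ1=0.0° → target in arm frame (0.1554, 0.0319)
  A cos θ + B sin θ = C:  -0.0754·cos θ + -0.3917·sin θ = -0.0754
  θ1 = atan2(B,A) + arccos(C/0.3989) = 0.0001
arm 2 (φ=120.0°): x'=-0.0501, y'=-0.1505
  A=0.1301, B=-0.3917, C=(l²−L²−A²−y'²−z²)/(2L)=-0.1850
  γ=atan2(-0.3917,0.1301)=-1.2502;  ψ=arccos(-0.4483)=2.0357;  θ2=γ+ψ≈0.7855
rotate P by −φ3: (-0.1053, 0.1186, -0.3917)
  e−x'=0.1853;  (l²−L²−(e−x')²−y'²−z²)/2L = -0.2145
  √(A²+B²)=0.4333;  θ3 = -1.1289+2.0886 ≈ 0.9597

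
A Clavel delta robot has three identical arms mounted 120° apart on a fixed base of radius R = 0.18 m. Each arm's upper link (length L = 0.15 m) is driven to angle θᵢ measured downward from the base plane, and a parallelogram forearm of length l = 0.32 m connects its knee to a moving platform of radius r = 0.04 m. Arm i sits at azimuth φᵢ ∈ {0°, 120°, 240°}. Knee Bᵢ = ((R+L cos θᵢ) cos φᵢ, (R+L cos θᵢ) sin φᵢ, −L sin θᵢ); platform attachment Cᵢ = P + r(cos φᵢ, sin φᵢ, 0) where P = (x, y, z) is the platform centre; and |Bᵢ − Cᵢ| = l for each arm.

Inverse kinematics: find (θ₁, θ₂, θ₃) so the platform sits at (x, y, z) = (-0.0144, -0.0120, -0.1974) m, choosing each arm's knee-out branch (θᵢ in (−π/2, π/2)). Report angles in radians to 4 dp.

θ₁ = 0.4364, θ₂ = 0.3494, θ₃ = 0.1741

arm 1 (φ=0.0°): x'=-0.0144, y'=-0.0120
  e−x'=0.1544;  (l²−L²−(e−x')²−y'²−z²)/2L = 0.0565
  θ1 = atan2(B,A) + arccos(C/0.2506) = 0.4364
arm 2 (φ=120.0°): x'=-0.0032, y'=0.0185
  A cos θ + B sin θ = C:  0.1432·cos θ + -0.1974·sin θ = 0.0670
  √(A²+B²)=0.2439;  θ2 = -0.9432+1.2926 ≈ 0.3494
rotate P by −φ3: (0.0176, -0.0065, -0.1974)
  A=0.1224, B=-0.1974, C=(l²−L²−A²−y'²−z²)/(2L)=0.0864
  θ3 = atan2(B,A) + arccos(C/0.2323) = 0.1741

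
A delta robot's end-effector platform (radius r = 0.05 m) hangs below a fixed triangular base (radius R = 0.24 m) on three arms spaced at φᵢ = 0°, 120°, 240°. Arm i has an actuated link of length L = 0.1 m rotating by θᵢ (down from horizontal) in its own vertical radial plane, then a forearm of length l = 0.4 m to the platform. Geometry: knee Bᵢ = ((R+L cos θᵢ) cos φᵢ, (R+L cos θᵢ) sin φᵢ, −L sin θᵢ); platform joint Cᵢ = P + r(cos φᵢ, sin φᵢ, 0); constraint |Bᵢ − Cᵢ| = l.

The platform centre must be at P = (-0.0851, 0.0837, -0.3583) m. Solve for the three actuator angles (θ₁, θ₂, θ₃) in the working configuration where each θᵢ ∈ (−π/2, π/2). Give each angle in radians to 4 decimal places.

θ₁ = 1.3970, θ₂ = 0.0001, θ₃ = 1.0477

arm 1 (φ=0.0°): x'=-0.0851, y'=0.0837
  e−x'=0.2751;  (l²−L²−(e−x')²−y'²−z²)/2L = -0.3053
  √(A²+B²)=0.4517;  θ1 = -0.9160+2.3130 ≈ 1.3970
arm 2 (φ=120.0°): x'=0.1150, y'=0.0318
  e−x'=0.0750;  (l²−L²−(e−x')²−y'²−z²)/2L = 0.0749
  θ2 = atan2(B,A) + arccos(C/0.3661) = 0.0001
φ3=240.0° → target in arm frame (-0.0299, -0.1155)
  e−x'=0.2199;  (l²−L²−(e−x')²−y'²−z²)/2L = -0.2005
  √(A²+B²)=0.4204;  θ3 = -1.0203+2.0680 ≈ 1.0477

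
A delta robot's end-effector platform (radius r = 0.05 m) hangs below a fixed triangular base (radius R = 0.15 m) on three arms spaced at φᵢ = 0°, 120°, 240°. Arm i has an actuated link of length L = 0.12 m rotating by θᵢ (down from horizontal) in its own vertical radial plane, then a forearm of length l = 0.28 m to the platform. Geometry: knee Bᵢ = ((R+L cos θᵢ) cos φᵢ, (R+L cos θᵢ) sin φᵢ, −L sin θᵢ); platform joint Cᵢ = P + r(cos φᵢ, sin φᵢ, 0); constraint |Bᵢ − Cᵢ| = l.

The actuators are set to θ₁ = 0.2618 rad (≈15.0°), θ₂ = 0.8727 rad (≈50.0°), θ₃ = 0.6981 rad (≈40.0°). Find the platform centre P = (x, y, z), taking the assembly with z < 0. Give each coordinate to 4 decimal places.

arm 1 at φ=0.0°: e+L cos θ1 = 0.2159;  O1 = (0.2159, 0.0000, -0.0311)
O2 = (0.1771·cos120.0°, 0.1771·sin120.0°, -0.0919) = (-0.0886, 0.1534, -0.0919)
arm 3 at φ=240.0°: e+L cos θ3 = 0.1919;  O3 = (-0.0960, -0.1662, -0.0771)
subtract pairs → two planes through P
plane₁₂: -0.6090x+0.3068y+-0.1217z = -0.0078
Cramer: x(z) = 0.0103-0.1746z;  y(z) = -0.0049+0.0503z
into |P−O₁|² = l²: 1.0330z² + 0.1334z + -0.0351 = 0;  Δ = 0.1630;  z = -0.2600 or 0.1308 → z<0 root = -0.2600
x = 0.0557, y = -0.0180

(0.0557, -0.0180, -0.2600)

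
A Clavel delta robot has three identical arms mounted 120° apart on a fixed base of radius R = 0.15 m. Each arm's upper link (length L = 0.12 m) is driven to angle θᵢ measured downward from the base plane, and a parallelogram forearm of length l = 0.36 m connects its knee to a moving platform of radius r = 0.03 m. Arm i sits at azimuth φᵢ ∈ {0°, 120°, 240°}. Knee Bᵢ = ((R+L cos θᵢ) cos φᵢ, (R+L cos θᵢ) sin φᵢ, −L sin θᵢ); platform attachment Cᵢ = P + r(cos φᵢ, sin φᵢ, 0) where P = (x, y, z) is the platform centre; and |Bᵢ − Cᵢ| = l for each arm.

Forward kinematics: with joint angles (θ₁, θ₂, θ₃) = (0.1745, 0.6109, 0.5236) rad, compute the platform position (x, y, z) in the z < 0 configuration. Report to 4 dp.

(0.0466, -0.0096, -0.3255)

φ1=0.0°: virtual centre (0.2382, 0.0000, -0.0208), radius l
centre 2 = (0.2183·cos120.0°, 0.2183·sin120.0°, -0.0688) = (-0.1091, 0.1890, -0.0688)
φ3=240.0°: virtual centre (-0.1120, -0.1939, -0.0600), radius l
subtract pairs → two planes through P
linear system: -0.6947x+0.3781y = -0.0048−-0.0960z; -0.7003x+-0.3878y = -0.0034−-0.0783z
Cramer: x(z) = 0.0059-0.1251z;  y(z) = -0.0018+0.0240z
sphere 1 gives Az²+Bz+C=0 with A=1.0162, B=0.0997, C=-0.0752;  B²−4AC=0.3156;  roots -0.3255, 0.2274;  negative root z = -0.3255
x = 0.0466, y = -0.0096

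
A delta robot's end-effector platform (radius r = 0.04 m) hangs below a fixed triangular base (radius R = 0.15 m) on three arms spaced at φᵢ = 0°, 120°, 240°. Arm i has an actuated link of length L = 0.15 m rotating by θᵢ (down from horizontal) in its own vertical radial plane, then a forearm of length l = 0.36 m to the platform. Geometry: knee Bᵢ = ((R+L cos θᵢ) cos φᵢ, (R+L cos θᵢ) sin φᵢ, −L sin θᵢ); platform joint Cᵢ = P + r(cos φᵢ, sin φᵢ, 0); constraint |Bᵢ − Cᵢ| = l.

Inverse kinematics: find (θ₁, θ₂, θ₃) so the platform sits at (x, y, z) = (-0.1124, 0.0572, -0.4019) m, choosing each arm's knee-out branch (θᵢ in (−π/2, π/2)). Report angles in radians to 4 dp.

θ₁ = 1.3963, θ₂ = 0.5235, θ₃ = 0.9597

rotate P by −φ1: (-0.1124, 0.0572, -0.4019)
  A cos θ + B sin θ = C:  0.2224·cos θ + -0.4019·sin θ = -0.3572
  γ=atan2(-0.4019,0.2224)=-1.0654;  ψ=arccos(-0.7776)=2.4617;  θ1=γ+ψ≈1.3963
rotate P by −φ2: (0.1057, 0.0687, -0.4019)
  e−x'=0.0043;  (l²−L²−(e−x')²−y'²−z²)/2L = -0.1972
  γ=atan2(-0.4019,0.0043)=-1.5602;  ψ=arccos(-0.4907)=2.0837;  θ2=γ+ψ≈0.5235
rotate P by −φ3: (0.0067, -0.1259, -0.4019)
  A cos θ + B sin θ = C:  0.1033·cos θ + -0.4019·sin θ = -0.2699
  γ=atan2(-0.4019,0.1033)=-1.3191;  ψ=arccos(-0.6504)=2.2788;  θ3=γ+ψ≈0.9597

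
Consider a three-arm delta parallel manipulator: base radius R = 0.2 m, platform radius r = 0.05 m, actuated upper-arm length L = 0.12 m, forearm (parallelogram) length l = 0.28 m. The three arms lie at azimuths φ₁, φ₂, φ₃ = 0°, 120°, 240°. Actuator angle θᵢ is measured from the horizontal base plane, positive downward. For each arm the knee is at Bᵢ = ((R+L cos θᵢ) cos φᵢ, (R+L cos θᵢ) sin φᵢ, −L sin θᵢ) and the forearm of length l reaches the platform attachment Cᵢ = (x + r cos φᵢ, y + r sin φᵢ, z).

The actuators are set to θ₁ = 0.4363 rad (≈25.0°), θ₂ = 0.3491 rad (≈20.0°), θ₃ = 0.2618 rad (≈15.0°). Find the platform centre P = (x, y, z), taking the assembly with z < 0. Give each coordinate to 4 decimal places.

O1 = (0.2588·cos0.0°, 0.2588·sin0.0°, -0.0507) = (0.2588, 0.0000, -0.0507)
arm 2 at φ=120.0°: e+L cos θ2 = 0.2628;  O2 = (-0.1314, 0.2276, -0.0410)
φ3=240.0°: virtual centre (-0.1330, -0.2303, -0.0311), radius l
eliminate P² terms by subtracting sphere 1 from 2 and 3
linear system: -0.7803x+0.4551y = 0.0012−0.0193z; -0.7834x+-0.4606y = 0.0021−0.0393z
det = 0.7159;  x = -0.0021+0.0374z,  y = -0.0010+0.0217z
quadratic in z: (1.0019)z²+(0.0819)z+(-0.0078)=0, √Δ=0.1944 → z ∈ {-0.1379, 0.0562}; z = -0.1379 (taking z<0)
x = -0.0073, y = -0.0040

(-0.0073, -0.0040, -0.1379)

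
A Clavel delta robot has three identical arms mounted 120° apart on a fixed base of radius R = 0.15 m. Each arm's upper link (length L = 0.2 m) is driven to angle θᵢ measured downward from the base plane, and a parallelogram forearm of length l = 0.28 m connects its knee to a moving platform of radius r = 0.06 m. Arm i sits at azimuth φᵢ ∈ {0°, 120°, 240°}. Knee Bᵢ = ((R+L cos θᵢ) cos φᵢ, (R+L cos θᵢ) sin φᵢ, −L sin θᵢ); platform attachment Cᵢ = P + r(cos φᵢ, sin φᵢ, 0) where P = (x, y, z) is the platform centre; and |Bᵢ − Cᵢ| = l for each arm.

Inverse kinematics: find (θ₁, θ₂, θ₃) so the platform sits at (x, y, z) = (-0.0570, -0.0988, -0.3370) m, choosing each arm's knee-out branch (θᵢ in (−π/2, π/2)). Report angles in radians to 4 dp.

θ₁ = 1.2215, θ₂ = 1.2217, θ₃ = 0.5237

rotate P by −φ1: (-0.0570, -0.0988, -0.3370)
  e−x'=0.1470;  (l²−L²−(e−x')²−y'²−z²)/2L = -0.2663
  θ1 = atan2(B,A) + arccos(C/0.3677) = 1.2215
rotate P by −φ2: (-0.0571, 0.0988, -0.3370)
  A=0.1471, B=-0.3370, C=(l²−L²−A²−y'²−z²)/(2L)=-0.2664
  γ=atan2(-0.3370,0.1471)=-1.1593;  ψ=arccos(-0.7245)=2.3810;  θ2=γ+ψ≈1.2217
φ3=240.0° → target in arm frame (0.1141, 0.0000)
  A=-0.0241, B=-0.3370, C=(l²−L²−A²−y'²−z²)/(2L)=-0.1894
  √(A²+B²)=0.3379;  θ3 = -1.6421+2.1658 ≈ 0.5237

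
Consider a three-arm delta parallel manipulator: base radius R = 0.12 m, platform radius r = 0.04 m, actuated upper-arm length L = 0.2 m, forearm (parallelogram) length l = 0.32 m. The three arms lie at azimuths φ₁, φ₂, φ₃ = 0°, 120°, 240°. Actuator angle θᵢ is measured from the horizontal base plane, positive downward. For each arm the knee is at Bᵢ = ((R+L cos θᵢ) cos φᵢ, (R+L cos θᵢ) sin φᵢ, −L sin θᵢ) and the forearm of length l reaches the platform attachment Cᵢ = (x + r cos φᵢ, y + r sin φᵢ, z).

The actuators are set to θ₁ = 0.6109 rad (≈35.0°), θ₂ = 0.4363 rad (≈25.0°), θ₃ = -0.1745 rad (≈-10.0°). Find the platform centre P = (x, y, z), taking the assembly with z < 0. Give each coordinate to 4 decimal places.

(-0.0551, -0.0565, -0.2139)

φ1=0.0°: virtual centre (0.2438, 0.0000, -0.1147), radius l
φ2=120.0°: virtual centre (-0.1306, 0.2263, -0.0845), radius l
O3 = (0.2770·cos240.0°, 0.2770·sin240.0°, 0.0347) = (-0.1385, -0.2399, 0.0347)
eliminate P² terms by subtracting sphere 1 from 2 and 3
plane₁₂: -0.7489x+0.4525y+0.0604z = 0.0028
Cramer: x(z) = -0.0053+0.2329z;  y(z) = -0.0026+0.2519z
sphere 1 gives Az²+Bz+C=0 with A=1.1177, B=0.1121, C=-0.0272;  B²−4AC=0.1340;  roots -0.2139, 0.1136;  negative root z = -0.2139
x = -0.0551, y = -0.0565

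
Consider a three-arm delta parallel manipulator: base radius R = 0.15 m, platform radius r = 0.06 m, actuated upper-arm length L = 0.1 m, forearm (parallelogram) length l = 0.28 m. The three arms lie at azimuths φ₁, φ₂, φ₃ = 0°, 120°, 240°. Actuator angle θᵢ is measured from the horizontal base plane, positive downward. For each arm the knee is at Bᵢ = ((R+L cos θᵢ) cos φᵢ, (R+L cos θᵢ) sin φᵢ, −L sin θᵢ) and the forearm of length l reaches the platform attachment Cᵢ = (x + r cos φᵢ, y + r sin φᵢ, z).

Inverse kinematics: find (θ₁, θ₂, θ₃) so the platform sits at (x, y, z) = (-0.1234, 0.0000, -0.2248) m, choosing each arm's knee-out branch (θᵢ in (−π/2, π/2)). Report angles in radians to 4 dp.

θ₁ = 1.2222, θ₂ = 0.0004, θ₃ = 0.0004

φ1=0.0° → target in arm frame (-0.1234, 0.0000)
  e−x'=0.2134;  (l²−L²−(e−x')²−y'²−z²)/2L = -0.1384
  θ1 = atan2(B,A) + arccos(C/0.3100) = 1.2222
rotate P by −φ2: (0.0617, 0.1069, -0.2248)
  A cos θ + B sin θ = C:  0.0283·cos θ + -0.2248·sin θ = 0.0282
  θ2 = atan2(B,A) + arccos(C/0.2266) = 0.0004
rotate P by −φ3: (0.0617, -0.1069, -0.2248)
  A=0.0283, B=-0.2248, C=(l²−L²−A²−y'²−z²)/(2L)=0.0282
  γ=atan2(-0.2248,0.0283)=-1.4456;  ψ=arccos(0.1245)=1.4459;  θ3=γ+ψ≈0.0004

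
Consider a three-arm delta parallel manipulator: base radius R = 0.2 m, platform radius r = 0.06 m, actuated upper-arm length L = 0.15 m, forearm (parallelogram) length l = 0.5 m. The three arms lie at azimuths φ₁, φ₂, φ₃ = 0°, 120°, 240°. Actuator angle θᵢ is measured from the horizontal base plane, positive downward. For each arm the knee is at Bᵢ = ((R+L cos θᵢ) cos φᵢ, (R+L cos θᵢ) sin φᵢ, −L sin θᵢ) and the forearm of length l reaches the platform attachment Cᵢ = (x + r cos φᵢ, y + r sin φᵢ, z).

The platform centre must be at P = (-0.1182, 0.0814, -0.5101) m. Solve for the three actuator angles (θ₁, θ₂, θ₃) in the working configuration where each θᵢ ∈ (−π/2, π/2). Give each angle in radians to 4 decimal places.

θ₁ = 1.1348, θ₂ = 0.2619, θ₃ = 0.7854

φ1=0.0° → target in arm frame (-0.1182, 0.0814)
  A cos θ + B sin θ = C:  0.2582·cos θ + -0.5101·sin θ = -0.3533
  θ1 = atan2(B,A) + arccos(C/0.5717) = 1.1348
arm 2 (φ=120.0°): x'=0.1296, y'=0.0617
  A=0.0104, B=-0.5101, C=(l²−L²−A²−y'²−z²)/(2L)=-0.1220
  γ=atan2(-0.5101,0.0104)=-1.5504;  ψ=arccos(-0.2392)=1.8123;  θ2=γ+ψ≈0.2619
φ3=240.0° → target in arm frame (-0.0114, -0.1431)
  A cos θ + B sin θ = C:  0.1514·cos θ + -0.5101·sin θ = -0.2536
  √(A²+B²)=0.5321;  θ3 = -1.2823+2.0677 ≈ 0.7854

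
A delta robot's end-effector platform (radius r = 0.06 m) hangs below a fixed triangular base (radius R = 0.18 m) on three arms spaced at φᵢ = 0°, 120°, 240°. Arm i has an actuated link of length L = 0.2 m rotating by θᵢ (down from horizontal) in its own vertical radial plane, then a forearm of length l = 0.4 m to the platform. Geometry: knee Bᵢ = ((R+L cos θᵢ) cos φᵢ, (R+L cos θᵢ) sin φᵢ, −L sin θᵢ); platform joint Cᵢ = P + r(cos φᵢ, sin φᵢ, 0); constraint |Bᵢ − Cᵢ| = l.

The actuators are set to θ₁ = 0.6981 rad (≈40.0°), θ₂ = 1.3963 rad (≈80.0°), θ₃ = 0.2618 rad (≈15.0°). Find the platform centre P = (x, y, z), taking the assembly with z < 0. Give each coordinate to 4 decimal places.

φ1=0.0°: virtual centre (0.2732, 0.0000, -0.1286), radius l
S2 = (0.1547·cos120.0°, 0.1547·sin120.0°, -0.1970) = (-0.0774, 0.1340, -0.1970)
arm 3 at φ=240.0°: e+L cos θ3 = 0.3132;  S3 = (-0.1566, -0.2712, -0.0518)
subtract pairs → two planes through P
[-0.7011 0.2680 -0.1368]·P = -0.0284;  [-0.8596 -0.5425 0.1536]·P = 0.0096
det = 0.6107;  x = 0.0210+-0.0541z,  y = -0.0510+0.3689z
sphere 1 gives Az²+Bz+C=0 with A=1.1390, B=0.2467, C=-0.0773;  B²−4AC=0.4130;  roots -0.3904, 0.1738;  negative root z = -0.3904
x = 0.0422, y = -0.1951

(0.0422, -0.1951, -0.3904)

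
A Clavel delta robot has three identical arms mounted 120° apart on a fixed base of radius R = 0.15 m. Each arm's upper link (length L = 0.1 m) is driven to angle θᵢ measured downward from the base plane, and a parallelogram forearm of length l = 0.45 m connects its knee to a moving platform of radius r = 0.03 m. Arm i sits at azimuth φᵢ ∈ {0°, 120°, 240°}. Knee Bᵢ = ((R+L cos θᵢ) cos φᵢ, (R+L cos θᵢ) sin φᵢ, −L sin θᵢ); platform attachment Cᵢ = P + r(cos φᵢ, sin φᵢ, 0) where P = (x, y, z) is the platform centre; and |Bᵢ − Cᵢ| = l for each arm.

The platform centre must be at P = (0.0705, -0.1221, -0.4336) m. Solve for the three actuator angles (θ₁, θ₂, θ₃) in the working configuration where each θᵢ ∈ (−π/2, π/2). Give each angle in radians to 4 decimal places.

θ₁ = 0.2616, θ₂ = 1.2216, θ₃ = 0.2617

φ1=0.0° → target in arm frame (0.0705, -0.1221)
  A cos θ + B sin θ = C:  0.0495·cos θ + -0.4336·sin θ = -0.0643
  √(A²+B²)=0.4364;  θ1 = -1.4571+1.7188 ≈ 0.2616
arm 2 (φ=120.0°): x'=-0.1410, y'=0.0000
  e−x'=0.2610;  (l²−L²−(e−x')²−y'²−z²)/2L = -0.3181
  θ2 = atan2(B,A) + arccos(C/0.5061) = 1.2216
rotate P by −φ3: (0.0705, 0.1221, -0.4336)
  e−x'=0.0495;  (l²−L²−(e−x')²−y'²−z²)/2L = -0.0643
  √(A²+B²)=0.4364;  θ3 = -1.4571+1.7188 ≈ 0.2617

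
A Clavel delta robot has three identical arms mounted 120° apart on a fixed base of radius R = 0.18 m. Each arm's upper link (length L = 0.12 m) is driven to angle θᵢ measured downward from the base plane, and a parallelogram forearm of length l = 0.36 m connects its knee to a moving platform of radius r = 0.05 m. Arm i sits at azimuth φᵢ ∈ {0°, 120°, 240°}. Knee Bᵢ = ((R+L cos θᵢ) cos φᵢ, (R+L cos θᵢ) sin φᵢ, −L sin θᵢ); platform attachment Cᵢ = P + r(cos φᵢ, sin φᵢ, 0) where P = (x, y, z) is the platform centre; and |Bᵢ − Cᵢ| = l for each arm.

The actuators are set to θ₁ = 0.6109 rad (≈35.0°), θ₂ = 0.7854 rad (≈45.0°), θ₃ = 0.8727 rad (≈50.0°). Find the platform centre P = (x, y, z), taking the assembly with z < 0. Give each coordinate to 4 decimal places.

arm 1 at φ=0.0°: (R−r)+L cos θ1 = 0.2283;  O1 = (0.2283, 0.0000, -0.0688)
arm 2 at φ=120.0°: (R−r)+L cos θ2 = 0.2149;  O2 = (-0.1074, 0.1861, -0.0849)
arm 3 at φ=240.0°: (R−r)+L cos θ3 = 0.2071;  O3 = (-0.1036, -0.1794, -0.0919)
|O₂|²−|O₁|² = -0.0035;  |O₃|²−|O₁|² = -0.0055
plane₁₂: -0.6714x+0.3721y+-0.0320z = -0.0035
Cramer: x(z) = 0.0068-0.0588z;  y(z) = 0.0028-0.0200z
sphere 1 gives Az²+Bz+C=0 with A=1.0039, B=0.1636, C=-0.0758;  B²−4AC=0.3311;  roots -0.3681, 0.2051;  negative root z = -0.3681
x = 0.0284, y = 0.0102

(0.0284, 0.0102, -0.3681)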